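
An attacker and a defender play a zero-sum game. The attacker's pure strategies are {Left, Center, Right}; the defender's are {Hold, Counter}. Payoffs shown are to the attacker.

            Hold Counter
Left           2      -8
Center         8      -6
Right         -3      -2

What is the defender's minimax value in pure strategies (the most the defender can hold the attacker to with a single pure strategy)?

-2

Column maxima: Hold → 8, Counter → -2.
The smallest of these is -2.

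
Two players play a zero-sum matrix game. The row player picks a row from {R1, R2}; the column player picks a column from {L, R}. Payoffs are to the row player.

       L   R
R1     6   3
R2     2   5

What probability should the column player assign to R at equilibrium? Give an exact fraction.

Row minima: R1 → 3, R2 → 2; maximin = 3.
Column maxima: L → 6, R → 5; minimax = 5.
3 ≠ 5, so there is no saddle point; optimal play is mixed.
Let the row player play R1 with probability p. Expected payoff against L: 6p + 2(1−p) = 4p + 2; against R: 3p + 5(1−p) = −2p + 5.
Setting these equal: 4p + 2 = −2p + 5 ⇒ 6p = 3 ⇒ p = 1/2, and the value is (4)·(1/2) + 2 = 4.
For the column player: with q = P(L), equating R1's and R2's payoffs gives 3q + 3 = −3q + 5 ⇒ q = 1/3.

2/3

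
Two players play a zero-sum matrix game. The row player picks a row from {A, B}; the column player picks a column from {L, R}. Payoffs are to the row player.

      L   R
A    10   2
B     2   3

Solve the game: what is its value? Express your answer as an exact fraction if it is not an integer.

Row minima: A → 2, B → 2; maximin = 2.
Column maxima: L → 10, R → 3; minimax = 3.
2 ≠ 3, so there is no saddle point; optimal play is mixed.
Let the row player play A with probability p. Expected payoff against L: 10p + 2(1−p) = 8p + 2; against R: 2p + 3(1−p) = −p + 3.
Setting these equal: 8p + 2 = −p + 3 ⇒ 9p = 1 ⇒ p = 1/9, and the value is (8)·(1/9) + 2 = 26/9.
For the column player: with q = P(L), equating A's and B's payoffs gives 8q + 2 = −q + 3 ⇒ q = 1/9.

26/9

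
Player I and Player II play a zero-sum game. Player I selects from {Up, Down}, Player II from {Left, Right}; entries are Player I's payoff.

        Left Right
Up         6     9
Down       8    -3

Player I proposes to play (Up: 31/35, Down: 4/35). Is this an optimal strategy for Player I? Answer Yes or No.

Against Left this mix gives (31/35)·6 + (4/35)·8 = 218/35.
Against Right this mix gives (31/35)·9 + (4/35)·(-3) = 267/35.
Player II will play Left, holding Player I to 218/35. Shifting weight toward the row that does better against Left would raise this floor (the equalizing mix achieves 45/7 against both Left and Right), so the proposed strategy is not optimal.

No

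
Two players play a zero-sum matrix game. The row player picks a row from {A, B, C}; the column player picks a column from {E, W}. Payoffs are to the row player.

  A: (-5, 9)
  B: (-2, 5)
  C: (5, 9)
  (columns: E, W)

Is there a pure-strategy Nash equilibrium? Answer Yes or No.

Yes

Row minima: A → -5, B → -2, C → 5; maximin = 5.
Column maxima: E → 5, W → 9; minimax = 5.
maximin = minimax = 5, so a saddle point exists.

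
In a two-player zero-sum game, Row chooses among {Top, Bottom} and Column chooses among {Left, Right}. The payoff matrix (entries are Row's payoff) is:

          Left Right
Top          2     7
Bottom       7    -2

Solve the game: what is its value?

53/14

Row minima: Top → 2, Bottom → -2; maximin = 2.
Column maxima: Left → 7, Right → 7; minimax = 7.
2 ≠ 7, so there is no saddle point; optimal play is mixed.
Let Row play Top with probability p. Expected payoff against Left: 2p + 7(1−p) = −5p + 7; against Right: 7p + (-2)(1−p) = 9p − 2.
Setting these equal: −5p + 7 = 9p − 2 ⇒ −14p = -9 ⇒ p = 9/14, and the value is (-5)·(9/14) + 7 = 53/14.
For Column: with q = P(Left), equating Top's and Bottom's payoffs gives −5q + 7 = 9q − 2 ⇒ q = 9/14.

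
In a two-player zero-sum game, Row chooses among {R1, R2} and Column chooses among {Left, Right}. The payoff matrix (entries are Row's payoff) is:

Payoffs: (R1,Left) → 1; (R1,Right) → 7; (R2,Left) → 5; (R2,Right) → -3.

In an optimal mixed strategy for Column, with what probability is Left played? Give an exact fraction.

Row minima: R1 → 1, R2 → -3; maximin = 1.
Column maxima: Left → 5, Right → 7; minimax = 5.
1 ≠ 5, so there is no saddle point; optimal play is mixed.
Let Row play R1 with probability p. Expected payoff against Left: 1p + 5(1−p) = −4p + 5; against Right: 7p + (-3)(1−p) = 10p − 3.
Setting these equal: −4p + 5 = 10p − 3 ⇒ −14p = -8 ⇒ p = 4/7, and the value is (-4)·(4/7) + 5 = 19/7.
For Column: with q = P(Left), equating R1's and R2's payoffs gives −6q + 7 = 8q − 3 ⇒ q = 5/7.

5/7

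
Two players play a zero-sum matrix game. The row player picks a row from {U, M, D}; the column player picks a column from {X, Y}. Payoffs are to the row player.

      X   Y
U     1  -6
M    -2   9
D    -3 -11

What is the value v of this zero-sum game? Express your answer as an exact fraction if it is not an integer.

-1/6

Row minima: U → -6, M → -2, D → -11; maximin = -2.
Column maxima: X → 1, Y → 9; minimax = 1.
-2 ≠ 1, so there is no saddle point; optimal play is mixed.
D is strictly dominated by U, so the row player never plays it.
On the remaining 2×2 (U, M vs X, Y):
Let the row player play U with probability p. Expected payoff against X: 1p + (-2)(1−p) = 3p − 2; against Y: (-6)p + 9(1−p) = −15p + 9.
Setting these equal: 3p − 2 = −15p + 9 ⇒ 18p = 11 ⇒ p = 11/18, and the value is (3)·(11/18) − 2 = -1/6.
For the column player: with q = P(X), equating U's and M's payoffs gives 7q − 6 = −11q + 9 ⇒ q = 5/6.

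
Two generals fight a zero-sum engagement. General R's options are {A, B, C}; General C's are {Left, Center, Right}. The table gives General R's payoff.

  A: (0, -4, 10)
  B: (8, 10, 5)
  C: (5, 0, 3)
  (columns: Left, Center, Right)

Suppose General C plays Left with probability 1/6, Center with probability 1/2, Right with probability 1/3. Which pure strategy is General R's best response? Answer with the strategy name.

Expected payoff of A: (1/6)·0 + (1/2)·(-4) + (1/3)·10 = 4/3.
Expected payoff of B: (1/6)·8 + (1/2)·10 + (1/3)·5 = 8.
Expected payoff of C: (1/6)·5 + (1/2)·0 + (1/3)·3 = 11/6.
The largest is 8, so General R's best response is B.

B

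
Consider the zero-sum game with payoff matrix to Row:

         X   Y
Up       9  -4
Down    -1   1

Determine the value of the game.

Row minima: Up → -4, Down → -1; maximin = -1.
Column maxima: X → 9, Y → 1; minimax = 1.
-1 ≠ 1, so there is no saddle point; optimal play is mixed.
Let Row play Up with probability p. Expected payoff against X: 9p + (-1)(1−p) = 10p − 1; against Y: (-4)p + 1(1−p) = −5p + 1.
Setting these equal: 10p − 1 = −5p + 1 ⇒ 15p = 2 ⇒ p = 2/15, and the value is (10)·(2/15) − 1 = 1/3.
For Column: with q = P(X), equating Up's and Down's payoffs gives 13q − 4 = −2q + 1 ⇒ q = 1/3.

1/3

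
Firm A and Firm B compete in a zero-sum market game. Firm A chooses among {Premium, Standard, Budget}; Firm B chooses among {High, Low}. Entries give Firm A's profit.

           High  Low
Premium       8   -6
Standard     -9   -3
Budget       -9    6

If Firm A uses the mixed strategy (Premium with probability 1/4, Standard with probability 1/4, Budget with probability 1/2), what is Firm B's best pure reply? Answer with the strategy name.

High

If Firm B plays High, Firm A's expected payoff is (1/4)·8 + (1/4)·(-9) + (1/2)·(-9) = -19/4.
If Firm B plays Low, Firm A's expected payoff is (1/4)·(-6) + (1/4)·(-3) + (1/2)·6 = 3/4.
Firm B minimizes Firm A's payoff; the smallest is -19/4, so the best response is High.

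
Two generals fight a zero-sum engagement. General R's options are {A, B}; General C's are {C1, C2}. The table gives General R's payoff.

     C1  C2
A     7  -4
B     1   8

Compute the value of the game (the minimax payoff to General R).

Row minima: A → -4, B → 1; maximin = 1.
Column maxima: C1 → 7, C2 → 8; minimax = 7.
1 ≠ 7, so there is no saddle point; optimal play is mixed.
Let General R play A with probability p. Expected payoff against C1: 7p + 1(1−p) = 6p + 1; against C2: (-4)p + 8(1−p) = −12p + 8.
Setting these equal: 6p + 1 = −12p + 8 ⇒ 18p = 7 ⇒ p = 7/18, and the value is (6)·(7/18) + 1 = 10/3.
For General C: with q = P(C1), equating A's and B's payoffs gives 11q − 4 = −7q + 8 ⇒ q = 2/3.

10/3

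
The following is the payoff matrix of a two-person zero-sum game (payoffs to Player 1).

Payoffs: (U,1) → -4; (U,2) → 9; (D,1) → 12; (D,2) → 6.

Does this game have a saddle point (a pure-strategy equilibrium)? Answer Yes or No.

No

Row minima: U → -4, D → 6; maximin = 6.
Column maxima: 1 → 12, 2 → 9; minimax = 9.
6 ≠ 9, so no pure-strategy equilibrium exists.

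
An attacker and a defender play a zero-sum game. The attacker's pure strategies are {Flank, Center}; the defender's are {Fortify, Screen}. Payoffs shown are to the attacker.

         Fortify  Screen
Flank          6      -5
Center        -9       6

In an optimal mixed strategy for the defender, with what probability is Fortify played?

11/26

Row minima: Flank → -5, Center → -9; maximin = -5.
Column maxima: Fortify → 6, Screen → 6; minimax = 6.
-5 ≠ 6, so there is no saddle point; optimal play is mixed.
Let the attacker play Flank with probability p. Expected payoff against Fortify: 6p + (-9)(1−p) = 15p − 9; against Screen: (-5)p + 6(1−p) = −11p + 6.
Setting these equal: 15p − 9 = −11p + 6 ⇒ 26p = 15 ⇒ p = 15/26, and the value is (15)·(15/26) − 9 = -9/26.
For the defender: with q = P(Fortify), equating Flank's and Center's payoffs gives 11q − 5 = −15q + 6 ⇒ q = 11/26.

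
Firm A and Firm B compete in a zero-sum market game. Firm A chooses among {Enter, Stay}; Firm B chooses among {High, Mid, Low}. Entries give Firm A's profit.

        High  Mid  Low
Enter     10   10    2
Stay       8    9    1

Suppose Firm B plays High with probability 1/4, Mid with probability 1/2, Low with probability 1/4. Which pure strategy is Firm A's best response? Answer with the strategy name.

Enter

Expected payoff of Enter: (1/4)·10 + (1/2)·10 + (1/4)·2 = 8.
Expected payoff of Stay: (1/4)·8 + (1/2)·9 + (1/4)·1 = 27/4.
The largest is 8, so Firm A's best response is Enter.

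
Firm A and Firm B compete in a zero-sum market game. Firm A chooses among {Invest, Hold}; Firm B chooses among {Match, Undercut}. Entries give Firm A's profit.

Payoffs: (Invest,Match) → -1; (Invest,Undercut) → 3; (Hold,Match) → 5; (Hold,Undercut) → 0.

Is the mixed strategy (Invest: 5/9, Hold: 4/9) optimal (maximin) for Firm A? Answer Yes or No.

Yes

Against Match this mix gives (5/9)·(-1) + (4/9)·5 = 5/3.
Against Undercut this mix gives (5/9)·3 + (4/9)·0 = 5/3.
All of Firm B's active replies (Match, Undercut) yield 5/3, and no column does worse for Firm A. The mix makes Firm B indifferent and guarantees 5/3, so it is optimal.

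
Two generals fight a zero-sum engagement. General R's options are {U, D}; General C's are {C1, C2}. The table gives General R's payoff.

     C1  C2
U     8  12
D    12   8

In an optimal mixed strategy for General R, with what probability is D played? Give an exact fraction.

Row minima: U → 8, D → 8; maximin = 8.
Column maxima: C1 → 12, C2 → 12; minimax = 12.
8 ≠ 12, so there is no saddle point; optimal play is mixed.
Let General R play U with probability p. Expected payoff against C1: 8p + 12(1−p) = −4p + 12; against C2: 12p + 8(1−p) = 4p + 8.
Setting these equal: −4p + 12 = 4p + 8 ⇒ −8p = -4 ⇒ p = 1/2, and the value is (-4)·(1/2) + 12 = 10.
For General C: with q = P(C1), equating U's and D's payoffs gives −4q + 12 = 4q + 8 ⇒ q = 1/2.

1/2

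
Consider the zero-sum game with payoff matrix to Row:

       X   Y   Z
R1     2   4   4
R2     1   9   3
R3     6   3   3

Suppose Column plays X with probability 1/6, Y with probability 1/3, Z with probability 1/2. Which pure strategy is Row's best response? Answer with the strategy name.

Expected payoff of R1: (1/6)·2 + (1/3)·4 + (1/2)·4 = 11/3.
Expected payoff of R2: (1/6)·1 + (1/3)·9 + (1/2)·3 = 14/3.
Expected payoff of R3: (1/6)·6 + (1/3)·3 + (1/2)·3 = 7/2.
The largest is 14/3, so Row's best response is R2.

R2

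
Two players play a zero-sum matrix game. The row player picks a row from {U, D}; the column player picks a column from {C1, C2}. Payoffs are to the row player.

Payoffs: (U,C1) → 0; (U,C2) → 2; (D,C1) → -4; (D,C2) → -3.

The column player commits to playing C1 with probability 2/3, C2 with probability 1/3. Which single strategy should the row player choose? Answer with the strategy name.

Expected payoff of U: (2/3)·0 + (1/3)·2 = 2/3.
Expected payoff of D: (2/3)·(-4) + (1/3)·(-3) = -11/3.
The largest is 2/3, so the row player's best response is U.

U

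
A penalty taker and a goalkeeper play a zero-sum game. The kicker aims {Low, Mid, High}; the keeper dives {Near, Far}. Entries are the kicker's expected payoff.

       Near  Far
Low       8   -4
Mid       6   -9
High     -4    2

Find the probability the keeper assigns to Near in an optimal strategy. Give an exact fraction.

Row minima: Low → -4, Mid → -9, High → -4; maximin = -4.
Column maxima: Near → 8, Far → 2; minimax = 2.
-4 ≠ 2, so there is no saddle point; optimal play is mixed.
Mid is strictly dominated by Low, so the kicker never plays it.
On the remaining 2×2 (Low, High vs Near, Far):
Let the kicker play Low with probability p. Expected payoff against Near: 8p + (-4)(1−p) = 12p − 4; against Far: (-4)p + 2(1−p) = −6p + 2.
Setting these equal: 12p − 4 = −6p + 2 ⇒ 18p = 6 ⇒ p = 1/3, and the value is (12)·(1/3) − 4 = 0.
For the keeper: with q = P(Near), equating Low's and High's payoffs gives 12q − 4 = −6q + 2 ⇒ q = 1/3.

1/3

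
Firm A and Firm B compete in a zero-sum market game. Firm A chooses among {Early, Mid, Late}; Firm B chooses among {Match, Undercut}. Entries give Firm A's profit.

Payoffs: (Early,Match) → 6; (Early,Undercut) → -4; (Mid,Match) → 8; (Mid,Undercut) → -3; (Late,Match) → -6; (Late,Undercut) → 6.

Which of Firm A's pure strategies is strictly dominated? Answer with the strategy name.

Mid gives a strictly higher payoff than Early against every column: 8 > 6, -3 > -4.
So Early is strictly dominated and Firm A never plays it.

Early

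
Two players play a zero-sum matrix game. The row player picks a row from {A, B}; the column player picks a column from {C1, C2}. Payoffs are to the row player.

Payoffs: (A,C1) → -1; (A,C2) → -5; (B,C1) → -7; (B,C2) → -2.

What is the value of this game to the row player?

Row minima: A → -5, B → -7; maximin = -5.
Column maxima: C1 → -1, C2 → -2; minimax = -2.
-5 ≠ -2, so there is no saddle point; optimal play is mixed.
Let the row player play A with probability p. Expected payoff against C1: (-1)p + (-7)(1−p) = 6p − 7; against C2: (-5)p + (-2)(1−p) = −3p − 2.
Setting these equal: 6p − 7 = −3p − 2 ⇒ 9p = 5 ⇒ p = 5/9, and the value is (6)·(5/9) − 7 = -11/3.
For the column player: with q = P(C1), equating A's and B's payoffs gives 4q − 5 = −5q − 2 ⇒ q = 1/3.

-11/3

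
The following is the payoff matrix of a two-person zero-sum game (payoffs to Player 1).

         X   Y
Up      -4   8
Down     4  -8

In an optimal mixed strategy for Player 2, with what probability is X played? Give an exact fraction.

2/3

Row minima: Up → -4, Down → -8; maximin = -4.
Column maxima: X → 4, Y → 8; minimax = 4.
-4 ≠ 4, so there is no saddle point; optimal play is mixed.
Let Player 1 play Up with probability p. Expected payoff against X: (-4)p + 4(1−p) = −8p + 4; against Y: 8p + (-8)(1−p) = 16p − 8.
Setting these equal: −8p + 4 = 16p − 8 ⇒ −24p = -12 ⇒ p = 1/2, and the value is (-8)·(1/2) + 4 = 0.
For Player 2: with q = P(X), equating Up's and Down's payoffs gives −12q + 8 = 12q − 8 ⇒ q = 2/3.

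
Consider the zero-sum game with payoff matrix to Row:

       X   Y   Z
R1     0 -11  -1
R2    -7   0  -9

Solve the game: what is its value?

-99/19

Row minima: R1 → -11, R2 → -9; maximin = -9.
Column maxima: X → 0, Y → 0, Z → -1; minimax = -1.
-9 ≠ -1, so there is no saddle point; optimal play is mixed.
X is strictly dominated by Z (it gives Row strictly more in every row), so Column never plays it.
On the remaining 2×2 (R1, R2 vs Y, Z):
Let Row play R1 with probability p. Expected payoff against Y: (-11)p + 0(1−p) = −11p; against Z: (-1)p + (-9)(1−p) = 8p − 9.
Setting these equal: −11p = 8p − 9 ⇒ −19p = -9 ⇒ p = 9/19, and the value is (-11)·(9/19) = -99/19.
For Column: with q = P(Y), equating R1's and R2's payoffs gives −10q − 1 = 9q − 9 ⇒ q = 8/19.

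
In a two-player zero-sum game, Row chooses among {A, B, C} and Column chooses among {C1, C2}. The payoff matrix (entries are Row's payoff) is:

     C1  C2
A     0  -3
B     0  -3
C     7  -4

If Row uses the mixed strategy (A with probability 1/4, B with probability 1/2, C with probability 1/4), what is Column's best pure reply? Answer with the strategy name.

C2

If Column plays C1, Row's expected payoff is (1/4)·0 + (1/2)·0 + (1/4)·7 = 7/4.
If Column plays C2, Row's expected payoff is (1/4)·(-3) + (1/2)·(-3) + (1/4)·(-4) = -13/4.
Column minimizes Row's payoff; the smallest is -13/4, so the best response is C2.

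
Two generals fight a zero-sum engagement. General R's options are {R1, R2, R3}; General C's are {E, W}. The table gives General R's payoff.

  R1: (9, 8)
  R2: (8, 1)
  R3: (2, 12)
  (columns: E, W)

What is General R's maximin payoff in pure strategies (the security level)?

Row minima: R1 → 8, R2 → 1, R3 → 2.
The best of these is 8.

8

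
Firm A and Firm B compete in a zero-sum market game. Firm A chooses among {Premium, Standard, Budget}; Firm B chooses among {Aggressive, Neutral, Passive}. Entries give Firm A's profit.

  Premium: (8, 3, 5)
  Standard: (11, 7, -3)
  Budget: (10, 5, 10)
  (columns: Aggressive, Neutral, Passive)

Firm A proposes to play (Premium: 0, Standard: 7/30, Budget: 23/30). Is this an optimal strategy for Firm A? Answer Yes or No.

No

Against Aggressive this mix gives (7/30)·11 + (23/30)·10 = 307/30.
Against Neutral this mix gives (7/30)·7 + (23/30)·5 = 82/15.
Against Passive this mix gives (7/30)·(-3) + (23/30)·10 = 209/30.
Firm B will play Neutral, holding Firm A to 82/15. Shifting weight toward the row that does better against Neutral would raise this floor (the equalizing mix achieves 17/3 against both Neutral and Passive), so the proposed strategy is not optimal.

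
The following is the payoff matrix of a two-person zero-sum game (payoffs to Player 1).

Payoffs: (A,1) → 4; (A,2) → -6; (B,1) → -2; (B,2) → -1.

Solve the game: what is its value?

-16/11

Row minima: A → -6, B → -2; maximin = -2.
Column maxima: 1 → 4, 2 → -1; minimax = -1.
-2 ≠ -1, so there is no saddle point; optimal play is mixed.
Let Player 1 play A with probability p. Expected payoff against 1: 4p + (-2)(1−p) = 6p − 2; against 2: (-6)p + (-1)(1−p) = −5p − 1.
Setting these equal: 6p − 2 = −5p − 1 ⇒ 11p = 1 ⇒ p = 1/11, and the value is (6)·(1/11) − 2 = -16/11.
For Player 2: with q = P(1), equating A's and B's payoffs gives 10q − 6 = −q − 1 ⇒ q = 5/11.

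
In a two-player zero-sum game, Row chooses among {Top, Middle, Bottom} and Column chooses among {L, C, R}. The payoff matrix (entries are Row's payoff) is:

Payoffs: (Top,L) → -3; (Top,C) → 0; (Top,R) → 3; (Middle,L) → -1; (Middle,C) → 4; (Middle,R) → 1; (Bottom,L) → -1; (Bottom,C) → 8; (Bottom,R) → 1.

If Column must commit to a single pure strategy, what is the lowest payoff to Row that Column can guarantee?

-1

Column maxima: L → -1, C → 8, R → 3.
The smallest of these is -1.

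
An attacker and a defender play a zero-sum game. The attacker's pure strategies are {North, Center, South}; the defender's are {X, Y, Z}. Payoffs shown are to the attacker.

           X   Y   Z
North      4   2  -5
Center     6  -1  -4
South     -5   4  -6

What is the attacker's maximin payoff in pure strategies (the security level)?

Row minima: North → -5, Center → -4, South → -6.
The best of these is -4.

-4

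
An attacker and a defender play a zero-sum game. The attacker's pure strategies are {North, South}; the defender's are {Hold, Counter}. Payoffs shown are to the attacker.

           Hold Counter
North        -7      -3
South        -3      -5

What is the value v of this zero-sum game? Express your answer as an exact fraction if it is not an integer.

-13/3

Row minima: North → -7, South → -5; maximin = -5.
Column maxima: Hold → -3, Counter → -3; minimax = -3.
-5 ≠ -3, so there is no saddle point; optimal play is mixed.
Let the attacker play North with probability p. Expected payoff against Hold: (-7)p + (-3)(1−p) = −4p − 3; against Counter: (-3)p + (-5)(1−p) = 2p − 5.
Setting these equal: −4p − 3 = 2p − 5 ⇒ −6p = -2 ⇒ p = 1/3, and the value is (-4)·(1/3) − 3 = -13/3.
For the defender: with q = P(Hold), equating North's and South's payoffs gives −4q − 3 = 2q − 5 ⇒ q = 1/3.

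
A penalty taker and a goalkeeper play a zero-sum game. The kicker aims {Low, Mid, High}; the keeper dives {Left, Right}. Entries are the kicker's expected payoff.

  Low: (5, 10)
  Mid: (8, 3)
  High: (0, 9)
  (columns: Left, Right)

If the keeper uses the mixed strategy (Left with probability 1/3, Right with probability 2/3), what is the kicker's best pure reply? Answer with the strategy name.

Expected payoff of Low: (1/3)·5 + (2/3)·10 = 25/3.
Expected payoff of Mid: (1/3)·8 + (2/3)·3 = 14/3.
Expected payoff of High: (1/3)·0 + (2/3)·9 = 6.
The largest is 25/3, so the kicker's best response is Low.

Low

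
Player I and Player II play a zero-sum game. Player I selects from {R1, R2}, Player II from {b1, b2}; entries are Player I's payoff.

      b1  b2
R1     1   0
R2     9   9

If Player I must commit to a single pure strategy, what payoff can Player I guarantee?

9

Row minima: R1 → 0, R2 → 9.
The best of these is 9.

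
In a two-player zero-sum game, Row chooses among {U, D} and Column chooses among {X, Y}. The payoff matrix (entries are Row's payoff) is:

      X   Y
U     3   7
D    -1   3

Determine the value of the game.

3

Row minima: U → 3, D → -1; maximin = 3.
Column maxima: X → 3, Y → 7; minimax = 3.
Since maximin = minimax = 3, there is a saddle point and the value is 3.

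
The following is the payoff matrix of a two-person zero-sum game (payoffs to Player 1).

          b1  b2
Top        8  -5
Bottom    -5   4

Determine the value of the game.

Row minima: Top → -5, Bottom → -5; maximin = -5.
Column maxima: b1 → 8, b2 → 4; minimax = 4.
-5 ≠ 4, so there is no saddle point; optimal play is mixed.
Let Player 1 play Top with probability p. Expected payoff against b1: 8p + (-5)(1−p) = 13p − 5; against b2: (-5)p + 4(1−p) = −9p + 4.
Setting these equal: 13p − 5 = −9p + 4 ⇒ 22p = 9 ⇒ p = 9/22, and the value is (13)·(9/22) − 5 = 7/22.
For Player 2: with q = P(b1), equating Top's and Bottom's payoffs gives 13q − 5 = −9q + 4 ⇒ q = 9/22.

7/22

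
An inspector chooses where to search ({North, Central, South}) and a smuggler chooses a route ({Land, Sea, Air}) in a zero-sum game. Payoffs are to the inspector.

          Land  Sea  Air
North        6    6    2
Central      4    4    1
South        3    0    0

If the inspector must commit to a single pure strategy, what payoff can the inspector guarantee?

2

Row minima: North → 2, Central → 1, South → 0.
The best of these is 2.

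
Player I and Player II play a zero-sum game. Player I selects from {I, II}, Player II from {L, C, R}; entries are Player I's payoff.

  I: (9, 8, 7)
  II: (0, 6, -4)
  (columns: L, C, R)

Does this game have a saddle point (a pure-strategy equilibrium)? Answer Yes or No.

Yes

Row minima: I → 7, II → -4; maximin = 7.
Column maxima: L → 9, C → 8, R → 7; minimax = 7.
maximin = minimax = 7, so a saddle point exists.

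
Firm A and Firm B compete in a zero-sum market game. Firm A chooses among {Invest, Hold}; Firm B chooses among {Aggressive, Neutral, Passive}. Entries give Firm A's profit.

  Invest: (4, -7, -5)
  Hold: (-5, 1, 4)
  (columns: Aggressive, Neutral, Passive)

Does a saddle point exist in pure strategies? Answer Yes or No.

Row minima: Invest → -7, Hold → -5; maximin = -5.
Column maxima: Aggressive → 4, Neutral → 1, Passive → 4; minimax = 1.
-5 ≠ 1, so no pure-strategy equilibrium exists.

No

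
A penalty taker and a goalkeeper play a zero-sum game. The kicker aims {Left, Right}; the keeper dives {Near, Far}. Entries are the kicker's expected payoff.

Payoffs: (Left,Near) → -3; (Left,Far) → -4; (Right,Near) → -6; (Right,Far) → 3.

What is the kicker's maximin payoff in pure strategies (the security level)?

Row minima: Left → -4, Right → -6.
The best of these is -4.

-4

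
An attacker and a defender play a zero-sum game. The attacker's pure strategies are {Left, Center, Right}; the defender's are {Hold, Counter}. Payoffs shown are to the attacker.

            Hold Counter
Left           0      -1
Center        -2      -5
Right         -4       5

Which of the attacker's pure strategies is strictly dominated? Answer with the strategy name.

Center

Left gives a strictly higher payoff than Center against every column: 0 > -2, -1 > -5.
So Center is strictly dominated and the attacker never plays it.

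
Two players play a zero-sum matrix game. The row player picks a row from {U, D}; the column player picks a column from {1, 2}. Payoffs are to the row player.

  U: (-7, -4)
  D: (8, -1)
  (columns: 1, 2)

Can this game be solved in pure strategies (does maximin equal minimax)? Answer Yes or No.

Yes

Row minima: U → -7, D → -1; maximin = -1.
Column maxima: 1 → 8, 2 → -1; minimax = -1.
maximin = minimax = -1, so a saddle point exists.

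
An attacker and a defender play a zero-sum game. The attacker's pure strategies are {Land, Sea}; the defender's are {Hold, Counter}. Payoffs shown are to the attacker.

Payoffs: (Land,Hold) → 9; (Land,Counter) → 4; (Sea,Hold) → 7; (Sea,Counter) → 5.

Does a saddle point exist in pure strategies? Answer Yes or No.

Yes

Row minima: Land → 4, Sea → 5; maximin = 5.
Column maxima: Hold → 9, Counter → 5; minimax = 5.
maximin = minimax = 5, so a saddle point exists.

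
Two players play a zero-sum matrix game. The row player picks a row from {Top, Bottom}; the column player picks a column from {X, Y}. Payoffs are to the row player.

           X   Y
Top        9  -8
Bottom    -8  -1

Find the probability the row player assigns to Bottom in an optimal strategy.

17/24

Row minima: Top → -8, Bottom → -8; maximin = -8.
Column maxima: X → 9, Y → -1; minimax = -1.
-8 ≠ -1, so there is no saddle point; optimal play is mixed.
Let the row player play Top with probability p. Expected payoff against X: 9p + (-8)(1−p) = 17p − 8; against Y: (-8)p + (-1)(1−p) = −7p − 1.
Setting these equal: 17p − 8 = −7p − 1 ⇒ 24p = 7 ⇒ p = 7/24, and the value is (17)·(7/24) − 8 = -73/24.
For the column player: with q = P(X), equating Top's and Bottom's payoffs gives 17q − 8 = −7q − 1 ⇒ q = 7/24.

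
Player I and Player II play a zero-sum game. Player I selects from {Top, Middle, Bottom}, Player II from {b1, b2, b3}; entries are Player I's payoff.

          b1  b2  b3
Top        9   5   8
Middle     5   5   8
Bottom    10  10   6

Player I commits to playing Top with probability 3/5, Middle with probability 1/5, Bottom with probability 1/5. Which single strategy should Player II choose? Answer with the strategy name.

b2

If Player II plays b1, Player I's expected payoff is (3/5)·9 + (1/5)·5 + (1/5)·10 = 42/5.
If Player II plays b2, Player I's expected payoff is (3/5)·5 + (1/5)·5 + (1/5)·10 = 6.
If Player II plays b3, Player I's expected payoff is (3/5)·8 + (1/5)·8 + (1/5)·6 = 38/5.
Player II minimizes Player I's payoff; the smallest is 6, so the best response is b2.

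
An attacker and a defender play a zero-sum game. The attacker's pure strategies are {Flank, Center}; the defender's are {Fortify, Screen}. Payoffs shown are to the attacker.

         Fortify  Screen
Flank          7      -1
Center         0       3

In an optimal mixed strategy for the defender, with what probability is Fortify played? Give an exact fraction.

Row minima: Flank → -1, Center → 0; maximin = 0.
Column maxima: Fortify → 7, Screen → 3; minimax = 3.
0 ≠ 3, so there is no saddle point; optimal play is mixed.
Let the attacker play Flank with probability p. Expected payoff against Fortify: 7p + 0(1−p) = 7p; against Screen: (-1)p + 3(1−p) = −4p + 3.
Setting these equal: 7p = −4p + 3 ⇒ 11p = 3 ⇒ p = 3/11, and the value is (7)·(3/11) = 21/11.
For the defender: with q = P(Fortify), equating Flank's and Center's payoffs gives 8q − 1 = −3q + 3 ⇒ q = 4/11.

4/11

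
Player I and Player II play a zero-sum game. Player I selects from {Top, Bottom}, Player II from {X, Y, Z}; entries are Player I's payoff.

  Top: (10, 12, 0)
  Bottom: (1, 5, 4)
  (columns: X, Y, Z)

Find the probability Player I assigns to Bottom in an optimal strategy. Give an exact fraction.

10/13

Row minima: Top → 0, Bottom → 1; maximin = 1.
Column maxima: X → 10, Y → 12, Z → 4; minimax = 4.
1 ≠ 4, so there is no saddle point; optimal play is mixed.
Y is strictly dominated by X (it gives Player I strictly more in every row), so Player II never plays it.
On the remaining 2×2 (Top, Bottom vs X, Z):
Let Player I play Top with probability p. Expected payoff against X: 10p + 1(1−p) = 9p + 1; against Z: 0p + 4(1−p) = −4p + 4.
Setting these equal: 9p + 1 = −4p + 4 ⇒ 13p = 3 ⇒ p = 3/13, and the value is (9)·(3/13) + 1 = 40/13.
For Player II: with q = P(X), equating Top's and Bottom's payoffs gives 10q = −3q + 4 ⇒ q = 4/13.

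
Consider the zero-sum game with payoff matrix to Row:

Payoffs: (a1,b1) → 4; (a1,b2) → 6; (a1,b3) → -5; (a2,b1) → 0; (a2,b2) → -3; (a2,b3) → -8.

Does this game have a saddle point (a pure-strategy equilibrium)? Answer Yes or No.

Yes

Row minima: a1 → -5, a2 → -8; maximin = -5.
Column maxima: b1 → 4, b2 → 6, b3 → -5; minimax = -5.
maximin = minimax = -5, so a saddle point exists.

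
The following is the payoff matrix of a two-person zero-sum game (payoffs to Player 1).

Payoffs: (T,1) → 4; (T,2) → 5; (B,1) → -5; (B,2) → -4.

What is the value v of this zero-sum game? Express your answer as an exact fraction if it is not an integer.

4

Row minima: T → 4, B → -5; maximin = 4.
Column maxima: 1 → 4, 2 → 5; minimax = 4.
Since maximin = minimax = 4, there is a saddle point and the value is 4.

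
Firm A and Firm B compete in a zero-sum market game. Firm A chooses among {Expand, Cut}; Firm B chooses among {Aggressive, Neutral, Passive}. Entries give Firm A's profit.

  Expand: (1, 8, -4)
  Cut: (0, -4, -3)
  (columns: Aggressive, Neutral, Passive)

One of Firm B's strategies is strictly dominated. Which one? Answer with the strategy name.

Passive holds Firm A's payoff strictly below Aggressive in every row: -4 < 1, -3 < 0.
So Aggressive is strictly dominated for Firm B.

Aggressive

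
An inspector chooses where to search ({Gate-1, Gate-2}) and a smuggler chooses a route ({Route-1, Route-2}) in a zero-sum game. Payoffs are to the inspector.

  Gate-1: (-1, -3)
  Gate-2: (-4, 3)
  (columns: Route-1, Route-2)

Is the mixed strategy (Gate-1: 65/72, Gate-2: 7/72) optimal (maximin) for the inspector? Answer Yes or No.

No

Against Route-1 this mix gives (65/72)·(-1) + (7/72)·(-4) = -31/24.
Against Route-2 this mix gives (65/72)·(-3) + (7/72)·3 = -29/12.
The smuggler will play Route-2, holding the inspector to -29/12. Shifting weight toward the row that does better against Route-2 would raise this floor (the equalizing mix achieves -5/3 against both Route-2 and Route-1), so the proposed strategy is not optimal.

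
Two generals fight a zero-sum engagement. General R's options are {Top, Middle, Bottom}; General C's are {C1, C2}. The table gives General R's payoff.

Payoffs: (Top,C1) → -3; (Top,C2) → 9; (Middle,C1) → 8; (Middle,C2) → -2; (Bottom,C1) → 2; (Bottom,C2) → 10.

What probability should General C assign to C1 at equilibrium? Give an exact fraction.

Row minima: Top → -3, Middle → -2, Bottom → 2; maximin = 2.
Column maxima: C1 → 8, C2 → 10; minimax = 8.
2 ≠ 8, so there is no saddle point; optimal play is mixed.
Top is strictly dominated by Bottom, so General R never plays it.
On the remaining 2×2 (Middle, Bottom vs C1, C2):
Let General R play Middle with probability p. Expected payoff against C1: 8p + 2(1−p) = 6p + 2; against C2: (-2)p + 10(1−p) = −12p + 10.
Setting these equal: 6p + 2 = −12p + 10 ⇒ 18p = 8 ⇒ p = 4/9, and the value is (6)·(4/9) + 2 = 14/3.
For General C: with q = P(C1), equating Middle's and Bottom's payoffs gives 10q − 2 = −8q + 10 ⇒ q = 2/3.

2/3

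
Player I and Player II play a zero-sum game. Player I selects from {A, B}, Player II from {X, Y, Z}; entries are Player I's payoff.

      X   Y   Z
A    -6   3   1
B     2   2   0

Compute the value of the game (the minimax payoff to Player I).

2/9

Row minima: A → -6, B → 0; maximin = 0.
Column maxima: X → 2, Y → 3, Z → 1; minimax = 1.
0 ≠ 1, so there is no saddle point; optimal play is mixed.
Y is strictly dominated by Z (it gives Player I strictly more in every row), so Player II never plays it.
On the remaining 2×2 (A, B vs X, Z):
Let Player I play A with probability p. Expected payoff against X: (-6)p + 2(1−p) = −8p + 2; against Z: 1p + 0(1−p) = p.
Setting these equal: −8p + 2 = p ⇒ −9p = -2 ⇒ p = 2/9, and the value is (-8)·(2/9) + 2 = 2/9.
For Player II: with q = P(X), equating A's and B's payoffs gives −7q + 1 = 2q ⇒ q = 1/9.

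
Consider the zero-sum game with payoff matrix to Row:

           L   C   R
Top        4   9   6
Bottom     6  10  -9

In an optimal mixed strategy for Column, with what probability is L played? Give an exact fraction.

Row minima: Top → 4, Bottom → -9; maximin = 4.
Column maxima: L → 6, C → 10, R → 6; minimax = 6.
4 ≠ 6, so there is no saddle point; optimal play is mixed.
C is strictly dominated by L (it gives Row strictly more in every row), so Column never plays it.
On the remaining 2×2 (Top, Bottom vs L, R):
Let Row play Top with probability p. Expected payoff against L: 4p + 6(1−p) = −2p + 6; against R: 6p + (-9)(1−p) = 15p − 9.
Setting these equal: −2p + 6 = 15p − 9 ⇒ −17p = -15 ⇒ p = 15/17, and the value is (-2)·(15/17) + 6 = 72/17.
For Column: with q = P(L), equating Top's and Bottom's payoffs gives −2q + 6 = 15q − 9 ⇒ q = 15/17.

15/17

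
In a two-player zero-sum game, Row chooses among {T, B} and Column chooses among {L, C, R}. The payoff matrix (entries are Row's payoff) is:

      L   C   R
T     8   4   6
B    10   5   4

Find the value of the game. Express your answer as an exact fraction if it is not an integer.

Row minima: T → 4, B → 4; maximin = 4.
Column maxima: L → 10, C → 5, R → 6; minimax = 5.
4 ≠ 5, so there is no saddle point; optimal play is mixed.
L is strictly dominated by C (it gives Row strictly more in every row), so Column never plays it.
On the remaining 2×2 (T, B vs C, R):
Let Row play T with probability p. Expected payoff against C: 4p + 5(1−p) = −p + 5; against R: 6p + 4(1−p) = 2p + 4.
Setting these equal: −p + 5 = 2p + 4 ⇒ −3p = -1 ⇒ p = 1/3, and the value is (-1)·(1/3) + 5 = 14/3.
For Column: with q = P(C), equating T's and B's payoffs gives −2q + 6 = q + 4 ⇒ q = 2/3.

14/3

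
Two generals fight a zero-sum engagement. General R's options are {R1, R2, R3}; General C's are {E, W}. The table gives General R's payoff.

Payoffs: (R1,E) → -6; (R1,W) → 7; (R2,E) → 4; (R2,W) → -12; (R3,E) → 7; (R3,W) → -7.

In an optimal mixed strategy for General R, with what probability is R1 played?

Row minima: R1 → -6, R2 → -12, R3 → -7; maximin = -6.
Column maxima: E → 7, W → 7; minimax = 7.
-6 ≠ 7, so there is no saddle point; optimal play is mixed.
R2 is strictly dominated by R3, so General R never plays it.
On the remaining 2×2 (R1, R3 vs E, W):
Let General R play R1 with probability p. Expected payoff against E: (-6)p + 7(1−p) = −13p + 7; against W: 7p + (-7)(1−p) = 14p − 7.
Setting these equal: −13p + 7 = 14p − 7 ⇒ −27p = -14 ⇒ p = 14/27, and the value is (-13)·(14/27) + 7 = 7/27.
For General C: with q = P(E), equating R1's and R3's payoffs gives −13q + 7 = 14q − 7 ⇒ q = 14/27.

14/27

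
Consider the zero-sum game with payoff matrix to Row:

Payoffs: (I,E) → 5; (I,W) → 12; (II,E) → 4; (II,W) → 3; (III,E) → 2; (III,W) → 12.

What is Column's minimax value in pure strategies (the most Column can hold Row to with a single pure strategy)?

Column maxima: E → 5, W → 12.
The smallest of these is 5.

5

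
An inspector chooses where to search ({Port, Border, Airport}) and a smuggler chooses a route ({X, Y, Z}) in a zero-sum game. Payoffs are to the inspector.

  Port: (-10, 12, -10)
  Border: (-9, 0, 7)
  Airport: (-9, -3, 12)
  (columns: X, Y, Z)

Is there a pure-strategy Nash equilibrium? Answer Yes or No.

Yes

Row minima: Port → -10, Border → -9, Airport → -9; maximin = -9.
Column maxima: X → -9, Y → 12, Z → 12; minimax = -9.
maximin = minimax = -9, so a saddle point exists.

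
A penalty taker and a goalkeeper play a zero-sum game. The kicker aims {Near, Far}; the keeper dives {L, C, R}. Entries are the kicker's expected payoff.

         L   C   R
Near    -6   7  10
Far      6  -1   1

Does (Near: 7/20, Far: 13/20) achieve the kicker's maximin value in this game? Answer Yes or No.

Yes

Against L this mix gives (7/20)·(-6) + (13/20)·6 = 9/5.
Against C this mix gives (7/20)·7 + (13/20)·(-1) = 9/5.
Against R this mix gives (7/20)·10 + (13/20)·1 = 83/20.
All of the keeper's active replies (L, C) yield 9/5, and no column does worse for the kicker. The mix makes the keeper indifferent and guarantees 9/5, so it is optimal.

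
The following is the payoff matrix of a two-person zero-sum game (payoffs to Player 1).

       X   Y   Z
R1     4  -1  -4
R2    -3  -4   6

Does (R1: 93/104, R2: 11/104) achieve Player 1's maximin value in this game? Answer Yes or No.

No

Against X this mix gives (93/104)·4 + (11/104)·(-3) = 339/104.
Against Y this mix gives (93/104)·(-1) + (11/104)·(-4) = -137/104.
Against Z this mix gives (93/104)·(-4) + (11/104)·6 = -153/52.
Player 2 will play Z, holding Player 1 to -153/52. Shifting weight toward the row that does better against Z would raise this floor (the equalizing mix achieves -22/13 against both Z and Y), so the proposed strategy is not optimal.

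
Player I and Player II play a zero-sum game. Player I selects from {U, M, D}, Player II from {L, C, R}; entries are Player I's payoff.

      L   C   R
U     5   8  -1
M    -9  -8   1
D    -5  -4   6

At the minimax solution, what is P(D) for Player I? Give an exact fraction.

Row minima: U → -1, M → -9, D → -5; maximin = -1.
Column maxima: L → 5, C → 8, R → 6; minimax = 5.
-1 ≠ 5, so there is no saddle point; optimal play is mixed.
M is strictly dominated by D, so Player I never plays it.
C is strictly dominated by L (it gives Player I strictly more in every row), so Player II never plays it.
On the remaining 2×2 (U, D vs L, R):
Let Player I play U with probability p. Expected payoff against L: 5p + (-5)(1−p) = 10p − 5; against R: (-1)p + 6(1−p) = −7p + 6.
Setting these equal: 10p − 5 = −7p + 6 ⇒ 17p = 11 ⇒ p = 11/17, and the value is (10)·(11/17) − 5 = 25/17.
For Player II: with q = P(L), equating U's and D's payoffs gives 6q − 1 = −11q + 6 ⇒ q = 7/17.

6/17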